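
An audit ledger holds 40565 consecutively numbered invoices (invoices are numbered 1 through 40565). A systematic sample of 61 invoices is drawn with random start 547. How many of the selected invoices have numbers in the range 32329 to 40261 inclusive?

12

k = 40565/61 = 665
First selection ≥ 32329: 547 + ⌈(32329−547)/665⌉·665 = 547 + 48×665 = 32467
Last selection ≤ 40261: 547 + ⌊(40261−547)/665⌋·665 = 547 + 59×665 = 39782
Count = 59 − 48 + 1 = 12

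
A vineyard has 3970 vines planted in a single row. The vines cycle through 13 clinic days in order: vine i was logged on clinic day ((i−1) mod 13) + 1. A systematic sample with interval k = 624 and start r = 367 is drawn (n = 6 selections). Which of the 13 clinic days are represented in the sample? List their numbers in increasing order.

3

Consecutive selections differ by k = 624, so their clinic day numbers differ by 624 mod 13 = 0.
gcd(624, 13) = 13, so the sample visits 13/13 = 1 distinct residues mod 13.
Start 367 is clinic day 3; the clinic days hit are 3.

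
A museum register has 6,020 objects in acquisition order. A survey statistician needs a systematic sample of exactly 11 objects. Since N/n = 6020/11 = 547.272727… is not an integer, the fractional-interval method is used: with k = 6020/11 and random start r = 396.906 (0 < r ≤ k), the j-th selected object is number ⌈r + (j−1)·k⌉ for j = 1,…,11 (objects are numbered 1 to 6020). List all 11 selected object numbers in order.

j=1: r + 0k = 396.906 → ⌈·⌉ = 397
j=2: r + 1k = 944.178727… → ⌈·⌉ = 945
j=3: r + 2k = 1491.451454… → ⌈·⌉ = 1492
j=4: r + 3k = 2038.724181… → ⌈·⌉ = 2039
j=5: r + 4k = 2585.996909… → ⌈·⌉ = 2586
j=6: r + 5k = 3133.269636… → ⌈·⌉ = 3134
j=7: r + 6k = 3680.542363… → ⌈·⌉ = 3681
j=8: r + 7k = 4227.815090… → ⌈·⌉ = 4228
j=9: r + 8k = 4775.087818… → ⌈·⌉ = 4776
j=10: r + 9k = 5322.360545… → ⌈·⌉ = 5323
j=11: r + 10k = 5869.633272… → ⌈·⌉ = 5870

397, 945, 1492, 2039, 2586, 3134, 3681, 4228, 4776, 5323, 5870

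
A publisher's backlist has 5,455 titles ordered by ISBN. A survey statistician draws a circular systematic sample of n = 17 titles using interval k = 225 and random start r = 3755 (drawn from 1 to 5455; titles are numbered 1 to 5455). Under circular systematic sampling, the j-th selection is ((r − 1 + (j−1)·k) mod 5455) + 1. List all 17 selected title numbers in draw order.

3755, 3980, 4205, 4430, 4655, 4880, 5105, 5330, 100, 325, 550, 775, 1000, 1225, 1450, 1675, 1900

Selection 1: 3755
Selection 2: 3755 + 225 = 3980
Selection 3: 3980 + 225 = 4205
Selection 4: 4205 + 225 = 4430
Selection 5: 4430 + 225 = 4655
Selection 6: 4655 + 225 = 4880
Selection 7: 4880 + 225 = 5105
Selection 8: 5105 + 225 = 5330
Selection 9: 5330 + 225 = 5555 → 5555 − 5455 = 100
Selection 10: 100 + 225 = 325
Selection 11: 325 + 225 = 550
Selection 12: 550 + 225 = 775
Selection 13: 775 + 225 = 1000
Selection 14: 1000 + 225 = 1225
Selection 15: 1225 + 225 = 1450
Selection 16: 1450 + 225 = 1675
Selection 17: 1675 + 225 = 1900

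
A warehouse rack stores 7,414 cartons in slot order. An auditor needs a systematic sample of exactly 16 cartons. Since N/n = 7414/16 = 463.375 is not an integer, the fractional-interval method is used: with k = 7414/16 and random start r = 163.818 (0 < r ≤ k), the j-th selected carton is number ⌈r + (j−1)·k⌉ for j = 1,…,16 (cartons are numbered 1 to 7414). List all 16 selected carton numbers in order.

164, 628, 1091, 1554, 2018, 2481, 2945, 3408, 3871, 4335, 4798, 5261, 5725, 6188, 6652, 7115

j=1: r + 0k = 163.818 → ⌈·⌉ = 164
j=2: r + 1k = 627.193 → ⌈·⌉ = 628
j=3: r + 2k = 1090.568 → ⌈·⌉ = 1091
j=4: r + 3k = 1553.943 → ⌈·⌉ = 1554
j=5: r + 4k = 2017.318 → ⌈·⌉ = 2018
j=6: r + 5k = 2480.693 → ⌈·⌉ = 2481
j=7: r + 6k = 2944.068 → ⌈·⌉ = 2945
j=8: r + 7k = 3407.443 → ⌈·⌉ = 3408
j=9: r + 8k = 3870.818 → ⌈·⌉ = 3871
j=10: r + 9k = 4334.193 → ⌈·⌉ = 4335
j=11: r + 10k = 4797.568 → ⌈·⌉ = 4798
j=12: r + 11k = 5260.943 → ⌈·⌉ = 5261
j=13: r + 12k = 5724.318 → ⌈·⌉ = 5725
j=14: r + 13k = 6187.693 → ⌈·⌉ = 6188
j=15: r + 14k = 6651.068 → ⌈·⌉ = 6652
j=16: r + 15k = 7114.443 → ⌈·⌉ = 7115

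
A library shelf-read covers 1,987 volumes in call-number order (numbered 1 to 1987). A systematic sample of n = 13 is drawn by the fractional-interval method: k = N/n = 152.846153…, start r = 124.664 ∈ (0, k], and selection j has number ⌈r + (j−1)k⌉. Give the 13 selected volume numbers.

j=1: r + 0k = 124.664 → ⌈·⌉ = 125
j=2: r + 1k = 277.510153… → ⌈·⌉ = 278
j=3: r + 2k = 430.356307… → ⌈·⌉ = 431
j=4: r + 3k = 583.202461… → ⌈·⌉ = 584
j=5: r + 4k = 736.048615… → ⌈·⌉ = 737
j=6: r + 5k = 888.894769… → ⌈·⌉ = 889
j=7: r + 6k = 1041.740923… → ⌈·⌉ = 1042
j=8: r + 7k = 1194.587076… → ⌈·⌉ = 1195
j=9: r + 8k = 1347.433230… → ⌈·⌉ = 1348
j=10: r + 9k = 1500.279384… → ⌈·⌉ = 1501
j=11: r + 10k = 1653.125538… → ⌈·⌉ = 1654
j=12: r + 11k = 1805.971692… → ⌈·⌉ = 1806
j=13: r + 12k = 1958.817846… → ⌈·⌉ = 1959

125, 278, 431, 584, 737, 889, 1042, 1195, 1348, 1501, 1654, 1806, 1959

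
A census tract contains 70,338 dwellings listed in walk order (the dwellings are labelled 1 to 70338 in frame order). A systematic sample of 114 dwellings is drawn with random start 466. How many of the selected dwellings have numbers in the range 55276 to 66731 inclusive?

19

k = 70338/114 = 617
First selection ≥ 55276: 466 + ⌈(55276−466)/617⌉·617 = 466 + 89×617 = 55379
Last selection ≤ 66731: 466 + ⌊(66731−466)/617⌋·617 = 466 + 107×617 = 66485
Count = 107 − 89 + 1 = 19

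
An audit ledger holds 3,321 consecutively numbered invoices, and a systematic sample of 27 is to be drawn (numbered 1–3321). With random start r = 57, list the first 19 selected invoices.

k = N/n = 3321/27 = 123
invoice 1: 57
invoice 2: 57 + 123 = 180
invoice 3: 180 + 123 = 303
invoice 4: 303 + 123 = 426
invoice 5: 426 + 123 = 549
invoice 6: 549 + 123 = 672
invoice 7: 672 + 123 = 795
invoice 8: 795 + 123 = 918
invoice 9: 918 + 123 = 1041
invoice 10: 1041 + 123 = 1164
invoice 11: 1164 + 123 = 1287
invoice 12: 1287 + 123 = 1410
invoice 13: 1410 + 123 = 1533
invoice 14: 1533 + 123 = 1656
invoice 15: 1656 + 123 = 1779
invoice 16: 1779 + 123 = 1902
invoice 17: 1902 + 123 = 2025
invoice 18: 2025 + 123 = 2148
invoice 19: 2148 + 123 = 2271

57, 180, 303, 426, 549, 672, 795, 918, 1041, 1164, 1287, 1410, 1533, 1656, 1779, 1902, 2025, 2148, 2271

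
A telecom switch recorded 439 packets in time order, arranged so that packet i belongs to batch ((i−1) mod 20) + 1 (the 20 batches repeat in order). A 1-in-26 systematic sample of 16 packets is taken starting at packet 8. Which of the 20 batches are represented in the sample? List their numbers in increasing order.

2, 4, 6, 8, 10, 12, 14, 16, 18, 20

Consecutive selections differ by k = 26, so their batch numbers differ by 26 mod 20 = 6.
gcd(26, 20) = 2, so the sample visits 20/2 = 10 distinct residues mod 20.
Start 8 is batch 8; the batches hit are 2, 4, 6, 8, 10, 12, 14, 16, 18, 20.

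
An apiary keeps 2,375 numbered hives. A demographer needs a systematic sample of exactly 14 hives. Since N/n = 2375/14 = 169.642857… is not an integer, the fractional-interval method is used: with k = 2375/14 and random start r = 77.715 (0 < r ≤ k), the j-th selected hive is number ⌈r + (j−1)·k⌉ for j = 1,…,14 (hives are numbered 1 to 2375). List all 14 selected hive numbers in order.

j=1: r + 0k = 77.715 → ⌈·⌉ = 78
j=2: r + 1k = 247.357857… → ⌈·⌉ = 248
j=3: r + 2k = 417.000714… → ⌈·⌉ = 418
j=4: r + 3k = 586.643571… → ⌈·⌉ = 587
j=5: r + 4k = 756.286428… → ⌈·⌉ = 757
j=6: r + 5k = 925.929285… → ⌈·⌉ = 926
j=7: r + 6k = 1095.572142… → ⌈·⌉ = 1096
j=8: r + 7k = 1265.215 → ⌈·⌉ = 1266
j=9: r + 8k = 1434.857857… → ⌈·⌉ = 1435
j=10: r + 9k = 1604.500714… → ⌈·⌉ = 1605
j=11: r + 10k = 1774.143571… → ⌈·⌉ = 1775
j=12: r + 11k = 1943.786428… → ⌈·⌉ = 1944
j=13: r + 12k = 2113.429285… → ⌈·⌉ = 2114
j=14: r + 13k = 2283.072142… → ⌈·⌉ = 2284

78, 248, 418, 587, 757, 926, 1096, 1266, 1435, 1605, 1775, 1944, 2114, 2284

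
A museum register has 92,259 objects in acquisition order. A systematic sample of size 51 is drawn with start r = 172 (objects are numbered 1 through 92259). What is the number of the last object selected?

90622

k = 92259/51 = 1809
51st selection = r + (51−1)·k = 172 + 50×1809 = 172 + 90450 = 90622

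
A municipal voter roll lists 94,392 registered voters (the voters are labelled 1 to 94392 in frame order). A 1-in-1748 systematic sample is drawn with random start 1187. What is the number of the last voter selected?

k = 1748
54th selection = r + (54−1)·k = 1187 + 53×1748 = 1187 + 92644 = 93831

93831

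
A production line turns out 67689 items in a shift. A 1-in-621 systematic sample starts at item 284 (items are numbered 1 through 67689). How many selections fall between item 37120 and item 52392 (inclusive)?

24

k = 621
First selection ≥ 37120: 284 + ⌈(37120−284)/621⌉·621 = 284 + 60×621 = 37544
Last selection ≤ 52392: 284 + ⌊(52392−284)/621⌋·621 = 284 + 83×621 = 51827
Count = 83 − 60 + 1 = 24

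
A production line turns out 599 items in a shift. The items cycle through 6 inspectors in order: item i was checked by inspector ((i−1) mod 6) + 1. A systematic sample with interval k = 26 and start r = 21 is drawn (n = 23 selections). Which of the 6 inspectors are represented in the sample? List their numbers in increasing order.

1, 3, 5

Consecutive selections differ by k = 26, so their inspector numbers differ by 26 mod 6 = 2.
gcd(26, 6) = 2, so the sample visits 6/2 = 3 distinct residues mod 6.
Start 21 is inspector 3; the inspectors hit are 1, 3, 5.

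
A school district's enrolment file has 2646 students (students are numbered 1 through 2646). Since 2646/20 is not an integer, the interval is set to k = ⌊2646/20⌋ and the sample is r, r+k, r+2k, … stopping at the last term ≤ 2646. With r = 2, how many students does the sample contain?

21

k = ⌊2646/20⌋ = 132
Achieved size = ⌊(2646 − 2)/132⌋ + 1 = ⌊2644/132⌋ + 1 = 20 + 1 = 21
(last selection: 2 + 20×132 = 2642 ≤ 2646; next would be 2774 > 2646)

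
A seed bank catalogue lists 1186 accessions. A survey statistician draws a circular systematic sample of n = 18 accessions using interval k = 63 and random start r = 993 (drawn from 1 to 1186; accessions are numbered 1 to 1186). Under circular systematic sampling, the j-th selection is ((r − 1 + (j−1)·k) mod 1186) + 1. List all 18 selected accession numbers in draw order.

Selection 1: 993
Selection 2: 993 + 63 = 1056
Selection 3: 1056 + 63 = 1119
Selection 4: 1119 + 63 = 1182
Selection 5: 1182 + 63 = 1245 → 1245 − 1186 = 59
Selection 6: 59 + 63 = 122
Selection 7: 122 + 63 = 185
Selection 8: 185 + 63 = 248
Selection 9: 248 + 63 = 311
Selection 10: 311 + 63 = 374
Selection 11: 374 + 63 = 437
Selection 12: 437 + 63 = 500
Selection 13: 500 + 63 = 563
Selection 14: 563 + 63 = 626
Selection 15: 626 + 63 = 689
Selection 16: 689 + 63 = 752
Selection 17: 752 + 63 = 815
Selection 18: 815 + 63 = 878

993, 1056, 1119, 1182, 59, 122, 185, 248, 311, 374, 437, 500, 563, 626, 689, 752, 815, 878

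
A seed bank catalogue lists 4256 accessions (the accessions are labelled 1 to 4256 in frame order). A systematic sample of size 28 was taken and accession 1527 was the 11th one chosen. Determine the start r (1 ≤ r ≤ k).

7

k = 4256/28 = 152
r = 1527 − (11−1)×152 = 1527 − 1520 = 7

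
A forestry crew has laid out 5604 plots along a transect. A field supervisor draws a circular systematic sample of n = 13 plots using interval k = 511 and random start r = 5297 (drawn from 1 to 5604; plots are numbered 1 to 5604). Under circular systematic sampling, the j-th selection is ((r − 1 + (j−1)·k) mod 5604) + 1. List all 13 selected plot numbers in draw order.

5297, 204, 715, 1226, 1737, 2248, 2759, 3270, 3781, 4292, 4803, 5314, 221

Selection 1: 5297
Selection 2: 5297 + 511 = 5808 → 5808 − 5604 = 204
Selection 3: 204 + 511 = 715
Selection 4: 715 + 511 = 1226
Selection 5: 1226 + 511 = 1737
Selection 6: 1737 + 511 = 2248
Selection 7: 2248 + 511 = 2759
Selection 8: 2759 + 511 = 3270
Selection 9: 3270 + 511 = 3781
Selection 10: 3781 + 511 = 4292
Selection 11: 4292 + 511 = 4803
Selection 12: 4803 + 511 = 5314
Selection 13: 5314 + 511 = 5825 → 5825 − 5604 = 221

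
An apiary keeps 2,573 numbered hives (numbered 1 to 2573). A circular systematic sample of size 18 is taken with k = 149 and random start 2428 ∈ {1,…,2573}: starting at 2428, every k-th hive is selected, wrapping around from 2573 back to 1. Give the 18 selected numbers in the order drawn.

Selection 1: 2428
Selection 2: 2428 + 149 = 2577 → 2577 − 2573 = 4
Selection 3: 4 + 149 = 153
Selection 4: 153 + 149 = 302
Selection 5: 302 + 149 = 451
Selection 6: 451 + 149 = 600
Selection 7: 600 + 149 = 749
Selection 8: 749 + 149 = 898
Selection 9: 898 + 149 = 1047
Selection 10: 1047 + 149 = 1196
Selection 11: 1196 + 149 = 1345
Selection 12: 1345 + 149 = 1494
Selection 13: 1494 + 149 = 1643
Selection 14: 1643 + 149 = 1792
Selection 15: 1792 + 149 = 1941
Selection 16: 1941 + 149 = 2090
Selection 17: 2090 + 149 = 2239
Selection 18: 2239 + 149 = 2388

2428, 4, 153, 302, 451, 600, 749, 898, 1047, 1196, 1345, 1494, 1643, 1792, 1941, 2090, 2239, 2388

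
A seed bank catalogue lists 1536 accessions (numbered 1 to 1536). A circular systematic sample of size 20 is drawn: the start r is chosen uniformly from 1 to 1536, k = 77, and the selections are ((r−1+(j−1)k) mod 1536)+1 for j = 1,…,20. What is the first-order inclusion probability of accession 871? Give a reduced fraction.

5/384

For each position j, as r ranges over 1…1536 the j-th selection hits every accession exactly once, so accession 871 is selected for exactly 20 of the 1536 starts.
Inclusion probability = 20/1536 = 5/384.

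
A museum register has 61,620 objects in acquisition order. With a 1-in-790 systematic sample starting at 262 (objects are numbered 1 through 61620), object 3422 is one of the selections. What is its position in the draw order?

k = 790
position = (3422 − 262)/790 + 1 = 3160/790 + 1 = 4 + 1 = 5

5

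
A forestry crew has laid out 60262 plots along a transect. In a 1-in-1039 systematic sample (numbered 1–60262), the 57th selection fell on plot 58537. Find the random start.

353

k = 1039
r = 58537 − (57−1)×1039 = 58537 − 58184 = 353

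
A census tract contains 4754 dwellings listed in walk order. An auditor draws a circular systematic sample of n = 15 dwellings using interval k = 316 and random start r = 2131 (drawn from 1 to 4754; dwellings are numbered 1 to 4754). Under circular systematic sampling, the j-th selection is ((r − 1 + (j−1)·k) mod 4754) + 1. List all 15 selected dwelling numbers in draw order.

Selection 1: 2131
Selection 2: 2131 + 316 = 2447
Selection 3: 2447 + 316 = 2763
Selection 4: 2763 + 316 = 3079
Selection 5: 3079 + 316 = 3395
Selection 6: 3395 + 316 = 3711
Selection 7: 3711 + 316 = 4027
Selection 8: 4027 + 316 = 4343
Selection 9: 4343 + 316 = 4659
Selection 10: 4659 + 316 = 4975 → 4975 − 4754 = 221
Selection 11: 221 + 316 = 537
Selection 12: 537 + 316 = 853
Selection 13: 853 + 316 = 1169
Selection 14: 1169 + 316 = 1485
Selection 15: 1485 + 316 = 1801

2131, 2447, 2763, 3079, 3395, 3711, 4027, 4343, 4659, 221, 537, 853, 1169, 1485, 1801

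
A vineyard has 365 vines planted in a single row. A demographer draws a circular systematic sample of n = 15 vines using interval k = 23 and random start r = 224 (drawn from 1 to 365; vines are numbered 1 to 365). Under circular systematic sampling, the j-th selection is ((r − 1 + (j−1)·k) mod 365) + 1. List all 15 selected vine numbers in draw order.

Selection 1: 224
Selection 2: 224 + 23 = 247
Selection 3: 247 + 23 = 270
Selection 4: 270 + 23 = 293
Selection 5: 293 + 23 = 316
Selection 6: 316 + 23 = 339
Selection 7: 339 + 23 = 362
Selection 8: 362 + 23 = 385 → 385 − 365 = 20
Selection 9: 20 + 23 = 43
Selection 10: 43 + 23 = 66
Selection 11: 66 + 23 = 89
Selection 12: 89 + 23 = 112
Selection 13: 112 + 23 = 135
Selection 14: 135 + 23 = 158
Selection 15: 158 + 23 = 181

224, 247, 270, 293, 316, 339, 362, 20, 43, 66, 89, 112, 135, 158, 181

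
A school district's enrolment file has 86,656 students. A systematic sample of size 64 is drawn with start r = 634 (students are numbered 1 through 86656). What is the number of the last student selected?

k = 86656/64 = 1354
64th selection = r + (64−1)·k = 634 + 63×1354 = 634 + 85302 = 85936

85936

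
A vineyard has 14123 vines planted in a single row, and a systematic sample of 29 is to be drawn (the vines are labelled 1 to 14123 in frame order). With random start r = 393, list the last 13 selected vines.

8185, 8672, 9159, 9646, 10133, 10620, 11107, 11594, 12081, 12568, 13055, 13542, 14029

k = N/n = 14123/29 = 487
17th selection = 393 + 16×487 = 8185
18th: 8185 + 487 = 8672
19th: 8672 + 487 = 9159
20th: 9159 + 487 = 9646
21st: 9646 + 487 = 10133
22nd: 10133 + 487 = 10620
23rd: 10620 + 487 = 11107
24th: 11107 + 487 = 11594
25th: 11594 + 487 = 12081
26th: 12081 + 487 = 12568
27th: 12568 + 487 = 13055
28th: 13055 + 487 = 13542
29th: 13542 + 487 = 14029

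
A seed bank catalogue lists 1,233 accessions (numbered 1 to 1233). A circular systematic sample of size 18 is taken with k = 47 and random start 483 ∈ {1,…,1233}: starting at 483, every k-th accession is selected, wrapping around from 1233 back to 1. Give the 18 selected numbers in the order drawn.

Selection 1: 483
Selection 2: 483 + 47 = 530
Selection 3: 530 + 47 = 577
Selection 4: 577 + 47 = 624
Selection 5: 624 + 47 = 671
Selection 6: 671 + 47 = 718
Selection 7: 718 + 47 = 765
Selection 8: 765 + 47 = 812
Selection 9: 812 + 47 = 859
Selection 10: 859 + 47 = 906
Selection 11: 906 + 47 = 953
Selection 12: 953 + 47 = 1000
Selection 13: 1000 + 47 = 1047
Selection 14: 1047 + 47 = 1094
Selection 15: 1094 + 47 = 1141
Selection 16: 1141 + 47 = 1188
Selection 17: 1188 + 47 = 1235 → 1235 − 1233 = 2
Selection 18: 2 + 47 = 49

483, 530, 577, 624, 671, 718, 765, 812, 859, 906, 953, 1000, 1047, 1094, 1141, 1188, 2, 49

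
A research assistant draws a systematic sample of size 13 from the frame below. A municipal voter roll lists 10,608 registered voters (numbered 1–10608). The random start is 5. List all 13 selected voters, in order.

5, 821, 1637, 2453, 3269, 4085, 4901, 5717, 6533, 7349, 8165, 8981, 9797

k = N/n = 10608/13 = 816
voter 1: 5
voter 2: 5 + 816 = 821
voter 3: 821 + 816 = 1637
voter 4: 1637 + 816 = 2453
voter 5: 2453 + 816 = 3269
voter 6: 3269 + 816 = 4085
voter 7: 4085 + 816 = 4901
voter 8: 4901 + 816 = 5717
voter 9: 5717 + 816 = 6533
voter 10: 6533 + 816 = 7349
voter 11: 7349 + 816 = 8165
voter 12: 8165 + 816 = 8981
voter 13: 8981 + 816 = 9797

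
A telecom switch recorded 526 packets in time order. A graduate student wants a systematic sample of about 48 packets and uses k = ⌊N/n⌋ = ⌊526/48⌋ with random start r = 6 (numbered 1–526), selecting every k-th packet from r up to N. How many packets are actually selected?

53

k = ⌊526/48⌋ = 10
Achieved size = ⌊(526 − 6)/10⌋ + 1 = ⌊520/10⌋ + 1 = 52 + 1 = 53
(last selection: 6 + 52×10 = 526 ≤ 526; next would be 536 > 526)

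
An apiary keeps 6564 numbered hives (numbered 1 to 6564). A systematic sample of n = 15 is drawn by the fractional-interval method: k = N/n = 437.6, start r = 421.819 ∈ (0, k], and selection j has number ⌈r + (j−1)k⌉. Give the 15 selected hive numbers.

422, 860, 1298, 1735, 2173, 2610, 3048, 3486, 3923, 4361, 4798, 5236, 5674, 6111, 6549

j=1: r + 0k = 421.819 → ⌈·⌉ = 422
j=2: r + 1k = 859.419 → ⌈·⌉ = 860
j=3: r + 2k = 1297.019 → ⌈·⌉ = 1298
j=4: r + 3k = 1734.619 → ⌈·⌉ = 1735
j=5: r + 4k = 2172.219 → ⌈·⌉ = 2173
j=6: r + 5k = 2609.819 → ⌈·⌉ = 2610
j=7: r + 6k = 3047.419 → ⌈·⌉ = 3048
j=8: r + 7k = 3485.019 → ⌈·⌉ = 3486
j=9: r + 8k = 3922.619 → ⌈·⌉ = 3923
j=10: r + 9k = 4360.219 → ⌈·⌉ = 4361
j=11: r + 10k = 4797.819 → ⌈·⌉ = 4798
j=12: r + 11k = 5235.419 → ⌈·⌉ = 5236
j=13: r + 12k = 5673.019 → ⌈·⌉ = 5674
j=14: r + 13k = 6110.619 → ⌈·⌉ = 6111
j=15: r + 14k = 6548.219 → ⌈·⌉ = 6549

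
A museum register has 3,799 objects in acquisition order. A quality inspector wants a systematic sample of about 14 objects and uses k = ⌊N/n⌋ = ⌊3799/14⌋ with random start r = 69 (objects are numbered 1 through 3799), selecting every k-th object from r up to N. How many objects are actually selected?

k = ⌊3799/14⌋ = 271
Achieved size = ⌊(3799 − 69)/271⌋ + 1 = ⌊3730/271⌋ + 1 = 13 + 1 = 14
(last selection: 69 + 13×271 = 3592 ≤ 3799; next would be 3863 > 3799)

14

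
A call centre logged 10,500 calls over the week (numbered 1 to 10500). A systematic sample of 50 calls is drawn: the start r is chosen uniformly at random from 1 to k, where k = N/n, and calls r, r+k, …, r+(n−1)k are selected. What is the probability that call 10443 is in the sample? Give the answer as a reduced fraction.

1/210

k = 10500/50 = 210.
Call 10443 is selected iff r ≡ 10443 (mod 210); exactly one such r in {1,…,210}.
Inclusion probability = 1/210.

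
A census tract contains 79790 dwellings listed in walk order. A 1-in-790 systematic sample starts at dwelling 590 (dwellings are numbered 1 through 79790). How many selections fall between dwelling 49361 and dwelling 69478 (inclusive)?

k = 790
First selection ≥ 49361: 590 + ⌈(49361−590)/790⌉·790 = 590 + 62×790 = 49570
Last selection ≤ 69478: 590 + ⌊(69478−590)/790⌋·790 = 590 + 87×790 = 69320
Count = 87 − 62 + 1 = 26

26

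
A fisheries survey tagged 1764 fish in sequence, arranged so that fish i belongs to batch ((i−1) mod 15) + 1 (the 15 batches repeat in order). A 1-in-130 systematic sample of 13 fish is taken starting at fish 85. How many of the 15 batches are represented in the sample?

3

Consecutive selections differ by k = 130, so their batch numbers differ by 130 mod 15 = 10.
gcd(130, 15) = 5, so the sample visits 15/5 = 3 distinct residues mod 15.
Start 85 is batch 10; the batches hit are 5, 10, 15.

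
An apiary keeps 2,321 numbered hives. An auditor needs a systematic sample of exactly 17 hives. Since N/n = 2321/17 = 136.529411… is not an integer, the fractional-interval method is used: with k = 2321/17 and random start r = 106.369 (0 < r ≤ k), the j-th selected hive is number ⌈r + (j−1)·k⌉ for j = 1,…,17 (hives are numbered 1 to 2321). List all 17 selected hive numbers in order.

j=1: r + 0k = 106.369 → ⌈·⌉ = 107
j=2: r + 1k = 242.898411… → ⌈·⌉ = 243
j=3: r + 2k = 379.427823… → ⌈·⌉ = 380
j=4: r + 3k = 515.957235… → ⌈·⌉ = 516
j=5: r + 4k = 652.486647… → ⌈·⌉ = 653
j=6: r + 5k = 789.016058… → ⌈·⌉ = 790
j=7: r + 6k = 925.545470… → ⌈·⌉ = 926
j=8: r + 7k = 1062.074882… → ⌈·⌉ = 1063
j=9: r + 8k = 1198.604294… → ⌈·⌉ = 1199
j=10: r + 9k = 1335.133705… → ⌈·⌉ = 1336
j=11: r + 10k = 1471.663117… → ⌈·⌉ = 1472
j=12: r + 11k = 1608.192529… → ⌈·⌉ = 1609
j=13: r + 12k = 1744.721941… → ⌈·⌉ = 1745
j=14: r + 13k = 1881.251352… → ⌈·⌉ = 1882
j=15: r + 14k = 2017.780764… → ⌈·⌉ = 2018
j=16: r + 15k = 2154.310176… → ⌈·⌉ = 2155
j=17: r + 16k = 2290.839588… → ⌈·⌉ = 2291

107, 243, 380, 516, 653, 790, 926, 1063, 1199, 1336, 1472, 1609, 1745, 1882, 2018, 2155, 2291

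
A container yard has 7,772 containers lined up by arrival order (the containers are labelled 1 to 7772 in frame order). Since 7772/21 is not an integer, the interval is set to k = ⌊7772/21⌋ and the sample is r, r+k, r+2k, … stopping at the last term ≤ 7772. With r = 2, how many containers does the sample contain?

22

k = ⌊7772/21⌋ = 370
Achieved size = ⌊(7772 − 2)/370⌋ + 1 = ⌊7770/370⌋ + 1 = 21 + 1 = 22
(last selection: 2 + 21×370 = 7772 ≤ 7772; next would be 8142 > 7772)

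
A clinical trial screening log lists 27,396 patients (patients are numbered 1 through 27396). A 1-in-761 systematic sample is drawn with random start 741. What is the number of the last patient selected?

27376

k = 761
36th selection = r + (36−1)·k = 741 + 35×761 = 741 + 26635 = 27376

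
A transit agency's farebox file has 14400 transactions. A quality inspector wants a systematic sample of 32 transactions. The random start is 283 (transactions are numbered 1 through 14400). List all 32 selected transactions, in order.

283, 733, 1183, 1633, 2083, 2533, 2983, 3433, 3883, 4333, 4783, 5233, 5683, 6133, 6583, 7033, 7483, 7933, 8383, 8833, 9283, 9733, 10183, 10633, 11083, 11533, 11983, 12433, 12883, 13333, 13783, 14233

k = N/n = 14400/32 = 450
transaction 1: 283
transaction 2: 283 + 450 = 733
transaction 3: 733 + 450 = 1183
transaction 4: 1183 + 450 = 1633
transaction 5: 1633 + 450 = 2083
transaction 6: 2083 + 450 = 2533
transaction 7: 2533 + 450 = 2983
transaction 8: 2983 + 450 = 3433
transaction 9: 3433 + 450 = 3883
transaction 10: 3883 + 450 = 4333
transaction 11: 4333 + 450 = 4783
transaction 12: 4783 + 450 = 5233
transaction 13: 5233 + 450 = 5683
transaction 14: 5683 + 450 = 6133
transaction 15: 6133 + 450 = 6583
transaction 16: 6583 + 450 = 7033
transaction 17: 7033 + 450 = 7483
transaction 18: 7483 + 450 = 7933
transaction 19: 7933 + 450 = 8383
transaction 20: 8383 + 450 = 8833
transaction 21: 8833 + 450 = 9283
transaction 22: 9283 + 450 = 9733
transaction 23: 9733 + 450 = 10183
transaction 24: 10183 + 450 = 10633
transaction 25: 10633 + 450 = 11083
transaction 26: 11083 + 450 = 11533
transaction 27: 11533 + 450 = 11983
transaction 28: 11983 + 450 = 12433
transaction 29: 12433 + 450 = 12883
transaction 30: 12883 + 450 = 13333
transaction 31: 13333 + 450 = 13783
transaction 32: 13783 + 450 = 14233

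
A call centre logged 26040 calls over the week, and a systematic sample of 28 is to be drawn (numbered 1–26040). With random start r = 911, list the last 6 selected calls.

21371, 22301, 23231, 24161, 25091, 26021

k = N/n = 26040/28 = 930
23rd selection = 911 + 22×930 = 21371
24th: 21371 + 930 = 22301
25th: 22301 + 930 = 23231
26th: 23231 + 930 = 24161
27th: 24161 + 930 = 25091
28th: 25091 + 930 = 26021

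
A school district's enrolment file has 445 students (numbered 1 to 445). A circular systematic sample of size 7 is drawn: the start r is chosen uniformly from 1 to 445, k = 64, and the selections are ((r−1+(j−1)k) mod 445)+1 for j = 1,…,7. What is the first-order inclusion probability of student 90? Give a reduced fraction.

7/445

For each position j, as r ranges over 1…445 the j-th selection hits every student exactly once, so student 90 is selected for exactly 7 of the 445 starts.
Inclusion probability = 7/445.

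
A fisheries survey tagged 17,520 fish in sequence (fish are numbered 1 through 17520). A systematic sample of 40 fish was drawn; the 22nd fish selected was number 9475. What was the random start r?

277

k = 17520/40 = 438
r = 9475 − (22−1)×438 = 9475 − 9198 = 277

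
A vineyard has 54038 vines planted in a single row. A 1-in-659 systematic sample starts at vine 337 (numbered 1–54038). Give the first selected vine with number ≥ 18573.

k = 659
Steps past start: ⌈(18573 − 337)/659⌉ = ⌈18236/659⌉ = 28
Selected vine: 337 + 28×659 = 18789

18789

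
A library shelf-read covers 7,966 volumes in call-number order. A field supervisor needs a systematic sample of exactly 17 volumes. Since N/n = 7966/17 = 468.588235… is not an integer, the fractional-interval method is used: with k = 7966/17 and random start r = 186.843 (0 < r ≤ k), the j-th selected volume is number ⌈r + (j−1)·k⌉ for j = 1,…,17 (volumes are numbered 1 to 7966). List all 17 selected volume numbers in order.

187, 656, 1125, 1593, 2062, 2530, 2999, 3467, 3936, 4405, 4873, 5342, 5810, 6279, 6748, 7216, 7685

j=1: r + 0k = 186.843 → ⌈·⌉ = 187
j=2: r + 1k = 655.431235… → ⌈·⌉ = 656
j=3: r + 2k = 1124.019470… → ⌈·⌉ = 1125
j=4: r + 3k = 1592.607705… → ⌈·⌉ = 1593
j=5: r + 4k = 2061.195941… → ⌈·⌉ = 2062
j=6: r + 5k = 2529.784176… → ⌈·⌉ = 2530
j=7: r + 6k = 2998.372411… → ⌈·⌉ = 2999
j=8: r + 7k = 3466.960647… → ⌈·⌉ = 3467
j=9: r + 8k = 3935.548882… → ⌈·⌉ = 3936
j=10: r + 9k = 4404.137117… → ⌈·⌉ = 4405
j=11: r + 10k = 4872.725352… → ⌈·⌉ = 4873
j=12: r + 11k = 5341.313588… → ⌈·⌉ = 5342
j=13: r + 12k = 5809.901823… → ⌈·⌉ = 5810
j=14: r + 13k = 6278.490058… → ⌈·⌉ = 6279
j=15: r + 14k = 6747.078294… → ⌈·⌉ = 6748
j=16: r + 15k = 7215.666529… → ⌈·⌉ = 7216
j=17: r + 16k = 7684.254764… → ⌈·⌉ = 7685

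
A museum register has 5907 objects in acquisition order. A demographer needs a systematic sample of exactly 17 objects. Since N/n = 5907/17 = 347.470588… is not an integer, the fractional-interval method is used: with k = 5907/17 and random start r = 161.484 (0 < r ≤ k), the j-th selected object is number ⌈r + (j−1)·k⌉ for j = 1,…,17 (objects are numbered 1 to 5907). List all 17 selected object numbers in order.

162, 509, 857, 1204, 1552, 1899, 2247, 2594, 2942, 3289, 3637, 3984, 4332, 4679, 5027, 5374, 5722

j=1: r + 0k = 161.484 → ⌈·⌉ = 162
j=2: r + 1k = 508.954588… → ⌈·⌉ = 509
j=3: r + 2k = 856.425176… → ⌈·⌉ = 857
j=4: r + 3k = 1203.895764… → ⌈·⌉ = 1204
j=5: r + 4k = 1551.366352… → ⌈·⌉ = 1552
j=6: r + 5k = 1898.836941… → ⌈·⌉ = 1899
j=7: r + 6k = 2246.307529… → ⌈·⌉ = 2247
j=8: r + 7k = 2593.778117… → ⌈·⌉ = 2594
j=9: r + 8k = 2941.248705… → ⌈·⌉ = 2942
j=10: r + 9k = 3288.719294… → ⌈·⌉ = 3289
j=11: r + 10k = 3636.189882… → ⌈·⌉ = 3637
j=12: r + 11k = 3983.660470… → ⌈·⌉ = 3984
j=13: r + 12k = 4331.131058… → ⌈·⌉ = 4332
j=14: r + 13k = 4678.601647… → ⌈·⌉ = 4679
j=15: r + 14k = 5026.072235… → ⌈·⌉ = 5027
j=16: r + 15k = 5373.542823… → ⌈·⌉ = 5374
j=17: r + 16k = 5721.013411… → ⌈·⌉ = 5722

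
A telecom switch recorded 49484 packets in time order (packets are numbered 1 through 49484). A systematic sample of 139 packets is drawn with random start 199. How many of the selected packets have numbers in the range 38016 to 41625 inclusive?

k = 49484/139 = 356
First selection ≥ 38016: 199 + ⌈(38016−199)/356⌉·356 = 199 + 107×356 = 38291
Last selection ≤ 41625: 199 + ⌊(41625−199)/356⌋·356 = 199 + 116×356 = 41495
Count = 116 − 107 + 1 = 10

10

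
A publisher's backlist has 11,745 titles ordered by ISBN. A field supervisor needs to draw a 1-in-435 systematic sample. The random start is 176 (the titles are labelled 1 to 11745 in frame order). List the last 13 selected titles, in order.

6266, 6701, 7136, 7571, 8006, 8441, 8876, 9311, 9746, 10181, 10616, 11051, 11486

15th selection = 176 + 14×435 = 6266
16th: 6266 + 435 = 6701
17th: 6701 + 435 = 7136
18th: 7136 + 435 = 7571
19th: 7571 + 435 = 8006
20th: 8006 + 435 = 8441
21st: 8441 + 435 = 8876
22nd: 8876 + 435 = 9311
23rd: 9311 + 435 = 9746
24th: 9746 + 435 = 10181
25th: 10181 + 435 = 10616
26th: 10616 + 435 = 11051
27th: 11051 + 435 = 11486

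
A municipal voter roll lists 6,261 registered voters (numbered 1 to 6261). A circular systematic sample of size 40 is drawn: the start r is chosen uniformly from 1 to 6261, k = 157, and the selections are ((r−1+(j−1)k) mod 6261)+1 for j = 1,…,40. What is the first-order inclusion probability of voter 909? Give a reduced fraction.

For each position j, as r ranges over 1…6261 the j-th selection hits every voter exactly once, so voter 909 is selected for exactly 40 of the 6261 starts.
Inclusion probability = 40/6261.

40/6261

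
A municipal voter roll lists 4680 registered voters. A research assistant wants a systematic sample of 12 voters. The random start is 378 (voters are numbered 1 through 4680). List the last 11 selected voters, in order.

768, 1158, 1548, 1938, 2328, 2718, 3108, 3498, 3888, 4278, 4668

k = N/n = 4680/12 = 390
2nd selection = 378 + 1×390 = 768
3rd: 768 + 390 = 1158
4th: 1158 + 390 = 1548
5th: 1548 + 390 = 1938
6th: 1938 + 390 = 2328
7th: 2328 + 390 = 2718
8th: 2718 + 390 = 3108
9th: 3108 + 390 = 3498
10th: 3498 + 390 = 3888
11th: 3888 + 390 = 4278
12th: 4278 + 390 = 4668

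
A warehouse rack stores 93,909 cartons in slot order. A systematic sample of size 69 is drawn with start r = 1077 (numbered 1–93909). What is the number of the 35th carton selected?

k = 93909/69 = 1361
35th selection = r + (35−1)·k = 1077 + 34×1361 = 1077 + 46274 = 47351

47351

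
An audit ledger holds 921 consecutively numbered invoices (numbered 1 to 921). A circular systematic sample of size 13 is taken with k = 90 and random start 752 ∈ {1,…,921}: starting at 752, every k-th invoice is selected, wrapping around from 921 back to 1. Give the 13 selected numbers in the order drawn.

Selection 1: 752
Selection 2: 752 + 90 = 842
Selection 3: 842 + 90 = 932 → 932 − 921 = 11
Selection 4: 11 + 90 = 101
Selection 5: 101 + 90 = 191
Selection 6: 191 + 90 = 281
Selection 7: 281 + 90 = 371
Selection 8: 371 + 90 = 461
Selection 9: 461 + 90 = 551
Selection 10: 551 + 90 = 641
Selection 11: 641 + 90 = 731
Selection 12: 731 + 90 = 821
Selection 13: 821 + 90 = 911

752, 842, 11, 101, 191, 281, 371, 461, 551, 641, 731, 821, 911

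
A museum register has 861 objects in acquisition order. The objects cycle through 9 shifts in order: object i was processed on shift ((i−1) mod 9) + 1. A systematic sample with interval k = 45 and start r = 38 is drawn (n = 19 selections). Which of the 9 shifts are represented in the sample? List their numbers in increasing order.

2

Consecutive selections differ by k = 45, so their shift numbers differ by 45 mod 9 = 0.
gcd(45, 9) = 9, so the sample visits 9/9 = 1 distinct residues mod 9.
Start 38 is shift 2; the shifts hit are 2.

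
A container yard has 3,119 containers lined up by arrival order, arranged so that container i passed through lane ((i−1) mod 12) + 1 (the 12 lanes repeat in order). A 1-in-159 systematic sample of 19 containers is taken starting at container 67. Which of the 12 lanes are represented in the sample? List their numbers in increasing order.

Consecutive selections differ by k = 159, so their lane numbers differ by 159 mod 12 = 3.
gcd(159, 12) = 3, so the sample visits 12/3 = 4 distinct residues mod 12.
Start 67 is lane 7; the lanes hit are 1, 4, 7, 10.

1, 4, 7, 10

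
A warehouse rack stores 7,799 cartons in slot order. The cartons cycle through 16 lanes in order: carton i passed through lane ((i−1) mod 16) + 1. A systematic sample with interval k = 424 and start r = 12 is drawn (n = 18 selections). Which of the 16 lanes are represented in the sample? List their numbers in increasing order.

4, 12

Consecutive selections differ by k = 424, so their lane numbers differ by 424 mod 16 = 8.
gcd(424, 16) = 8, so the sample visits 16/8 = 2 distinct residues mod 16.
Start 12 is lane 12; the lanes hit are 4, 12.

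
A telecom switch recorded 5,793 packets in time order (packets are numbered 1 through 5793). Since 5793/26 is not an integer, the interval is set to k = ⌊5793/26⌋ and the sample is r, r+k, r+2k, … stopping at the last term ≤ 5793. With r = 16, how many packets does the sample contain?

k = ⌊5793/26⌋ = 222
Achieved size = ⌊(5793 − 16)/222⌋ + 1 = ⌊5777/222⌋ + 1 = 26 + 1 = 27
(last selection: 16 + 26×222 = 5788 ≤ 5793; next would be 6010 > 5793)

27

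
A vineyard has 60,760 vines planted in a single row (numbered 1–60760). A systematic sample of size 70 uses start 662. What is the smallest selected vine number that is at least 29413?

30174

k = 60760/70 = 868
Steps past start: ⌈(29413 − 662)/868⌉ = ⌈28751/868⌉ = 34
Selected vine: 662 + 34×868 = 30174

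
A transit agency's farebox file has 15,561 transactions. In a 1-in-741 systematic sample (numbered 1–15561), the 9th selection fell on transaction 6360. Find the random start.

432

k = 741
r = 6360 − (9−1)×741 = 6360 − 5928 = 432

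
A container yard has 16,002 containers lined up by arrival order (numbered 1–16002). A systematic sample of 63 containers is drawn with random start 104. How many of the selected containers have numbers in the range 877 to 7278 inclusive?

25

k = 16002/63 = 254
First selection ≥ 877: 104 + ⌈(877−104)/254⌉·254 = 104 + 4×254 = 1120
Last selection ≤ 7278: 104 + ⌊(7278−104)/254⌋·254 = 104 + 28×254 = 7216
Count = 28 − 4 + 1 = 25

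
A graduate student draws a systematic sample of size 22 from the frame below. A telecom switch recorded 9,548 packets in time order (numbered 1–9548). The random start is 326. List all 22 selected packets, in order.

326, 760, 1194, 1628, 2062, 2496, 2930, 3364, 3798, 4232, 4666, 5100, 5534, 5968, 6402, 6836, 7270, 7704, 8138, 8572, 9006, 9440

k = N/n = 9548/22 = 434
packet 1: 326
packet 2: 326 + 434 = 760
packet 3: 760 + 434 = 1194
packet 4: 1194 + 434 = 1628
packet 5: 1628 + 434 = 2062
packet 6: 2062 + 434 = 2496
packet 7: 2496 + 434 = 2930
packet 8: 2930 + 434 = 3364
packet 9: 3364 + 434 = 3798
packet 10: 3798 + 434 = 4232
packet 11: 4232 + 434 = 4666
packet 12: 4666 + 434 = 5100
packet 13: 5100 + 434 = 5534
packet 14: 5534 + 434 = 5968
packet 15: 5968 + 434 = 6402
packet 16: 6402 + 434 = 6836
packet 17: 6836 + 434 = 7270
packet 18: 7270 + 434 = 7704
packet 19: 7704 + 434 = 8138
packet 20: 8138 + 434 = 8572
packet 21: 8572 + 434 = 9006
packet 22: 9006 + 434 = 9440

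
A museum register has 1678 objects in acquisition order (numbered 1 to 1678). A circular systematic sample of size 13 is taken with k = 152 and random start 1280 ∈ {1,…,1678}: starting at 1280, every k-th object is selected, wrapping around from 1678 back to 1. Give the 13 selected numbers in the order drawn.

Selection 1: 1280
Selection 2: 1280 + 152 = 1432
Selection 3: 1432 + 152 = 1584
Selection 4: 1584 + 152 = 1736 → 1736 − 1678 = 58
Selection 5: 58 + 152 = 210
Selection 6: 210 + 152 = 362
Selection 7: 362 + 152 = 514
Selection 8: 514 + 152 = 666
Selection 9: 666 + 152 = 818
Selection 10: 818 + 152 = 970
Selection 11: 970 + 152 = 1122
Selection 12: 1122 + 152 = 1274
Selection 13: 1274 + 152 = 1426

1280, 1432, 1584, 58, 210, 362, 514, 666, 818, 970, 1122, 1274, 1426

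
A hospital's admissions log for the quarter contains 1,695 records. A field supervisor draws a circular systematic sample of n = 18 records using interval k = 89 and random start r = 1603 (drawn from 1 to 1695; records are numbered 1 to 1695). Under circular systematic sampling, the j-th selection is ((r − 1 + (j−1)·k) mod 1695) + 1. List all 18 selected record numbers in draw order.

Selection 1: 1603
Selection 2: 1603 + 89 = 1692
Selection 3: 1692 + 89 = 1781 → 1781 − 1695 = 86
Selection 4: 86 + 89 = 175
Selection 5: 175 + 89 = 264
Selection 6: 264 + 89 = 353
Selection 7: 353 + 89 = 442
Selection 8: 442 + 89 = 531
Selection 9: 531 + 89 = 620
Selection 10: 620 + 89 = 709
Selection 11: 709 + 89 = 798
Selection 12: 798 + 89 = 887
Selection 13: 887 + 89 = 976
Selection 14: 976 + 89 = 1065
Selection 15: 1065 + 89 = 1154
Selection 16: 1154 + 89 = 1243
Selection 17: 1243 + 89 = 1332
Selection 18: 1332 + 89 = 1421

1603, 1692, 86, 175, 264, 353, 442, 531, 620, 709, 798, 887, 976, 1065, 1154, 1243, 1332, 1421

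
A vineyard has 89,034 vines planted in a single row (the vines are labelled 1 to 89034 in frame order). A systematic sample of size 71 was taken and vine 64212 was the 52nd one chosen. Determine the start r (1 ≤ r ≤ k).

258

k = 89034/71 = 1254
r = 64212 − (52−1)×1254 = 64212 − 63954 = 258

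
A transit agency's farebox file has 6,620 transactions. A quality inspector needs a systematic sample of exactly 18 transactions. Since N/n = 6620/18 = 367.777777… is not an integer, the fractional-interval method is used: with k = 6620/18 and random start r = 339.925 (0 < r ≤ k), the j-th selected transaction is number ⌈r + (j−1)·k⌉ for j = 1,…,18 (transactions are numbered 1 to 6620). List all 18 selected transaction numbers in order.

340, 708, 1076, 1444, 1812, 2179, 2547, 2915, 3283, 3650, 4018, 4386, 4754, 5122, 5489, 5857, 6225, 6593

j=1: r + 0k = 339.925 → ⌈·⌉ = 340
j=2: r + 1k = 707.702777… → ⌈·⌉ = 708
j=3: r + 2k = 1075.480555… → ⌈·⌉ = 1076
j=4: r + 3k = 1443.258333… → ⌈·⌉ = 1444
j=5: r + 4k = 1811.036111… → ⌈·⌉ = 1812
j=6: r + 5k = 2178.813888… → ⌈·⌉ = 2179
j=7: r + 6k = 2546.591666… → ⌈·⌉ = 2547
j=8: r + 7k = 2914.369444… → ⌈·⌉ = 2915
j=9: r + 8k = 3282.147222… → ⌈·⌉ = 3283
j=10: r + 9k = 3649.925 → ⌈·⌉ = 3650
j=11: r + 10k = 4017.702777… → ⌈·⌉ = 4018
j=12: r + 11k = 4385.480555… → ⌈·⌉ = 4386
j=13: r + 12k = 4753.258333… → ⌈·⌉ = 4754
j=14: r + 13k = 5121.036111… → ⌈·⌉ = 5122
j=15: r + 14k = 5488.813888… → ⌈·⌉ = 5489
j=16: r + 15k = 5856.591666… → ⌈·⌉ = 5857
j=17: r + 16k = 6224.369444… → ⌈·⌉ = 6225
j=18: r + 17k = 6592.147222… → ⌈·⌉ = 6593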